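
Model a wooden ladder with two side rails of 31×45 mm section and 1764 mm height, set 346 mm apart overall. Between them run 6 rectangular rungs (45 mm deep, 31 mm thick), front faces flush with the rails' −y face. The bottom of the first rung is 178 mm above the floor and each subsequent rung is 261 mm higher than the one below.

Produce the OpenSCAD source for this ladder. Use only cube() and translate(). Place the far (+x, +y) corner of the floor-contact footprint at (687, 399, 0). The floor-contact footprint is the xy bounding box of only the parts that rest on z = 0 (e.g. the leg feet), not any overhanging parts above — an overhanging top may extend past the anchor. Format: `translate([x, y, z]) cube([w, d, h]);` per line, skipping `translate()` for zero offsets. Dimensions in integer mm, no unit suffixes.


// rung span = 346 - 2*31 = 284
// rung[k] z = 178 + k*261
translate([341, 354, 0]) cube([31, 45, 1764]);
translate([656, 354, 0]) cube([31, 45, 1764]);
translate([372, 354, 178]) cube([284, 45, 31]);
translate([372, 354, 439]) cube([284, 45, 31]);
translate([372, 354, 700]) cube([284, 45, 31]);
translate([372, 354, 961]) cube([284, 45, 31]);
translate([372, 354, 1222]) cube([284, 45, 31]);
translate([372, 354, 1483]) cube([284, 45, 31]);


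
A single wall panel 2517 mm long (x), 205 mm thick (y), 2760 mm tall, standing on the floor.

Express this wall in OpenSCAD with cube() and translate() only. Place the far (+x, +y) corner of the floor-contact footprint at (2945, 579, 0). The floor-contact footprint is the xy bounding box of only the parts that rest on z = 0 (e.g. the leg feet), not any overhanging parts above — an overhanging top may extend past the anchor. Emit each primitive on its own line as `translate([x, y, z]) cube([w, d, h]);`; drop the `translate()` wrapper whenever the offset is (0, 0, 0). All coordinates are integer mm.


translate([428, 374, 0]) cube([2517, 205, 2760]);


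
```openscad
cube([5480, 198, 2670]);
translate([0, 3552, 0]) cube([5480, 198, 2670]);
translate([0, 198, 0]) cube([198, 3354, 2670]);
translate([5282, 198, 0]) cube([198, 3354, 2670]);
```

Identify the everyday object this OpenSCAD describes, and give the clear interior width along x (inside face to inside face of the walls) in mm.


A house (or room) frame. The interior width is 5084 mm.

Four 2670 mm walls enclosing a rectangle with no floor or roof — a room or house frame. Outside width is 5480 mm and wall thickness is 198 mm, so the interior width is 5480 − 2 × 198 = 5084 mm.


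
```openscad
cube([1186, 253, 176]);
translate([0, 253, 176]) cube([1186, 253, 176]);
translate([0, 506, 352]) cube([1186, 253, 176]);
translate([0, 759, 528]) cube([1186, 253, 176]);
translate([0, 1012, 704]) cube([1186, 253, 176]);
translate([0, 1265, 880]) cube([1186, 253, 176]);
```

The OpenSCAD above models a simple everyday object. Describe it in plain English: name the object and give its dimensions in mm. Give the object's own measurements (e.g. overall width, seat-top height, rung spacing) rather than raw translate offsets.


A straight staircase of 6 solid steps. Each step is 1186 mm wide (x), 253 mm deep (y, the going) and 176 mm tall (the rise). The first step rests on the floor; each subsequent step sits one going further in +y and one rise higher in +z, directly behind and above the previous step with no overlap.


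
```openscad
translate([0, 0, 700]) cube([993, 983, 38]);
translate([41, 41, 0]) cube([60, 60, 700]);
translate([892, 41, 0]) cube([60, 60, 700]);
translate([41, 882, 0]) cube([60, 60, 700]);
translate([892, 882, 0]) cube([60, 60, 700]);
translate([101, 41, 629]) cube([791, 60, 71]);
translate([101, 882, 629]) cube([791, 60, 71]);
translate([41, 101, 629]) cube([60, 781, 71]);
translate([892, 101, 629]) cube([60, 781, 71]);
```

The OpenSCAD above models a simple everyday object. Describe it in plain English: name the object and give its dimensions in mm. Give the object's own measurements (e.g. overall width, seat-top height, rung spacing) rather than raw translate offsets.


A table: top 993 mm (x) × 983 mm (y), 38 mm thick, upper face at z = 738 mm, on four 60×60 mm square legs, each inset 41 mm from the nearest pair of top edges from z = 0 to the bottom of the top. Four apron rails, 60 mm thick and 71 mm tall, run between adjacent legs with their top edges flush with the underside of the top and their outer faces flush with the legs' outer faces.


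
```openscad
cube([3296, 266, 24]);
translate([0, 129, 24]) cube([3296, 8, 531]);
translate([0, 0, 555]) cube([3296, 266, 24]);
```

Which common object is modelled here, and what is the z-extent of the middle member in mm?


An I-beam. The web height is 531 mm.

Two wide flanges with a thin centred web — an I-beam. Overall 579 mm minus two 24 mm flanges gives a web of 579 − 2·24 = 531 mm.


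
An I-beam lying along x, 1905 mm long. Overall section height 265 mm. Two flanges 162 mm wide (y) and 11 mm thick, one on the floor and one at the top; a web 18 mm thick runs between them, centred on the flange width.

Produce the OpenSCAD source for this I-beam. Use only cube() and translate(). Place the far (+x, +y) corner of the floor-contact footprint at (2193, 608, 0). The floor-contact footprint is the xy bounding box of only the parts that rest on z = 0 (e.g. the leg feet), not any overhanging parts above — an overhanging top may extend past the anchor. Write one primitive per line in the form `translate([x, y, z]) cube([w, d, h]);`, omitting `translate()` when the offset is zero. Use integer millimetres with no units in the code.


translate([288, 446, 0]) cube([1905, 162, 11]);
translate([288, 518, 11]) cube([1905, 18, 243]);
translate([288, 446, 254]) cube([1905, 162, 11]);


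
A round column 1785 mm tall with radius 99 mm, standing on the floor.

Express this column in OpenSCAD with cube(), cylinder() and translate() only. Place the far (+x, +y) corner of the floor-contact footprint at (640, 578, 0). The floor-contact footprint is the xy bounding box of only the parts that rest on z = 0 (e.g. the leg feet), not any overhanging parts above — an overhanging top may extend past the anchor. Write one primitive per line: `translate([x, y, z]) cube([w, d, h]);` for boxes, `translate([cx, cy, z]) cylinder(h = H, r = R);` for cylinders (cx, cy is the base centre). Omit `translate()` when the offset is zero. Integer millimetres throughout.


translate([541, 479, 0]) cylinder(h = 1785, r = 99);


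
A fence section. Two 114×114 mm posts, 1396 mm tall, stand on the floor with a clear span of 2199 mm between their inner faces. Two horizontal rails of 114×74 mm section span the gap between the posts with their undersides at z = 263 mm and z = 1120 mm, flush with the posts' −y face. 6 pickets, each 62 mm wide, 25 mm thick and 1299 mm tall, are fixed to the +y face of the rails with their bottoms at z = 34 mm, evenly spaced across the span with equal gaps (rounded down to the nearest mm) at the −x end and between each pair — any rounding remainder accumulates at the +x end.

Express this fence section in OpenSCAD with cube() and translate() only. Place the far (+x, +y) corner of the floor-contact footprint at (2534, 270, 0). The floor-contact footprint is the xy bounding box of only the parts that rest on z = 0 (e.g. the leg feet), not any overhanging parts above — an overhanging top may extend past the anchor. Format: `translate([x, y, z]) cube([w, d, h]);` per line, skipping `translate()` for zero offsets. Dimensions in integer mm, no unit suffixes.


translate([107, 156, 0]) cube([114, 114, 1396]);
translate([2420, 156, 0]) cube([114, 114, 1396]);
translate([221, 156, 263]) cube([2199, 114, 74]);
translate([221, 156, 1120]) cube([2199, 114, 74]);
translate([482, 270, 34]) cube([62, 25, 1299]);
translate([805, 270, 34]) cube([62, 25, 1299]);
translate([1128, 270, 34]) cube([62, 25, 1299]);
translate([1451, 270, 34]) cube([62, 25, 1299]);
translate([1774, 270, 34]) cube([62, 25, 1299]);
translate([2097, 270, 34]) cube([62, 25, 1299]);


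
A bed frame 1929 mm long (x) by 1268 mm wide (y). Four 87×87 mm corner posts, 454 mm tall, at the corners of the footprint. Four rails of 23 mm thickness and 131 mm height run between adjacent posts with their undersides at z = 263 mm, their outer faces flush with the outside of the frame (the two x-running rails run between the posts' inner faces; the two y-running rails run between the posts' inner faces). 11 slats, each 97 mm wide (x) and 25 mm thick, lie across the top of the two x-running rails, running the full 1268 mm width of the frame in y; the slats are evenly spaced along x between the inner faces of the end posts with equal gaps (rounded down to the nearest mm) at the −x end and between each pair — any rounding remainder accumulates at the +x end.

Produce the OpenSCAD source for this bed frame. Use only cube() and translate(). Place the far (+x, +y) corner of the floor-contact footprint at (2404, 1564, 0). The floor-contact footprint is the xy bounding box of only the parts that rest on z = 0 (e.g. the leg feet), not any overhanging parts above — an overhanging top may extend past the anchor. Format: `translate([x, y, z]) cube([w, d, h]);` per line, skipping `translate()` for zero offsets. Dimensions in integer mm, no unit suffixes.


translate([475, 296, 0]) cube([87, 87, 454]);
translate([475, 1477, 0]) cube([87, 87, 454]);
translate([2317, 296, 0]) cube([87, 87, 454]);
translate([2317, 1477, 0]) cube([87, 87, 454]);
translate([562, 296, 263]) cube([1755, 23, 131]);
translate([562, 1541, 263]) cube([1755, 23, 131]);
translate([475, 383, 263]) cube([23, 1094, 131]);
translate([2381, 383, 263]) cube([23, 1094, 131]);
translate([619, 296, 394]) cube([97, 1268, 25]);
translate([773, 296, 394]) cube([97, 1268, 25]);
translate([927, 296, 394]) cube([97, 1268, 25]);
translate([1081, 296, 394]) cube([97, 1268, 25]);
translate([1235, 296, 394]) cube([97, 1268, 25]);
translate([1389, 296, 394]) cube([97, 1268, 25]);
translate([1543, 296, 394]) cube([97, 1268, 25]);
translate([1697, 296, 394]) cube([97, 1268, 25]);
translate([1851, 296, 394]) cube([97, 1268, 25]);
translate([2005, 296, 394]) cube([97, 1268, 25]);
translate([2159, 296, 394]) cube([97, 1268, 25]);


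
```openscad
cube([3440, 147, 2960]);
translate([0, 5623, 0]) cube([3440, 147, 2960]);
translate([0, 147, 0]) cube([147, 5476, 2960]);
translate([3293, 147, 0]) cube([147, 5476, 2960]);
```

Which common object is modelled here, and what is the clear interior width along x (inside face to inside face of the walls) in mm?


A house (or room) frame. The interior width is 3146 mm.

Four 2960 mm walls enclosing a rectangle with no floor or roof — a room or house frame. Outside width is 3440 mm and wall thickness is 147 mm, so the interior width is 3440 − 2 × 147 = 3146 mm.


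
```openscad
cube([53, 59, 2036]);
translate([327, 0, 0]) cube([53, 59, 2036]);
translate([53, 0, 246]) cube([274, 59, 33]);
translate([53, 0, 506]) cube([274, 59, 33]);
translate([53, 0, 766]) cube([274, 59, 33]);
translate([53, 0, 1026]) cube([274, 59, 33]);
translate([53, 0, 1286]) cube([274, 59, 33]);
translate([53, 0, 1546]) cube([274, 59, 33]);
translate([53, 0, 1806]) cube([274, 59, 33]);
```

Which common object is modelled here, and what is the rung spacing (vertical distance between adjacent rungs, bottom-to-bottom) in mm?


A ladder. The rung spacing is 260 mm.

Two tall 53×59 posts with 7 short bars between them — a ladder. Adjacent rungs sit at z = 246 and z = 506, so the spacing is 506 − 246 = 260 mm.


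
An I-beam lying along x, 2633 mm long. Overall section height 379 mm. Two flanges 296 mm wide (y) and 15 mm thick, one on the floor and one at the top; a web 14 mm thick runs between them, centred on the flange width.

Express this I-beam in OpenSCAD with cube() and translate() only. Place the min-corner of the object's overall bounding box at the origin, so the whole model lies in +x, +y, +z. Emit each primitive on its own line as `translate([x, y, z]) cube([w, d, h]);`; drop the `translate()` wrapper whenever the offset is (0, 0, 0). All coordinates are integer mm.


cube([2633, 296, 15]);
translate([0, 141, 15]) cube([2633, 14, 349]);
translate([0, 0, 364]) cube([2633, 296, 15]);


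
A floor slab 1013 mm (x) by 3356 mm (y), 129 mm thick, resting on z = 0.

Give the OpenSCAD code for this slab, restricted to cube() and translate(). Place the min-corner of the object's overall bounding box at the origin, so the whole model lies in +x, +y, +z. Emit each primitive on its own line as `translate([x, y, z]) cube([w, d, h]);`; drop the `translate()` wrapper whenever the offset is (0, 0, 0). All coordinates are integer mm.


cube([1013, 3356, 129]);


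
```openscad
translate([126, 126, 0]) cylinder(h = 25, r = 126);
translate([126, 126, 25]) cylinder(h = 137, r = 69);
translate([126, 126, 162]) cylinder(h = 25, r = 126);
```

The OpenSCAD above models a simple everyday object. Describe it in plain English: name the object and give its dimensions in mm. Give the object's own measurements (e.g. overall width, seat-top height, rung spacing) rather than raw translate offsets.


A spool: two coaxial disc flanges of radius 126 mm and thickness 25 mm, joined by a core cylinder of radius 69 mm and height 137 mm. The lower flange rests on z = 0 and the three cylinders share a vertical axis.


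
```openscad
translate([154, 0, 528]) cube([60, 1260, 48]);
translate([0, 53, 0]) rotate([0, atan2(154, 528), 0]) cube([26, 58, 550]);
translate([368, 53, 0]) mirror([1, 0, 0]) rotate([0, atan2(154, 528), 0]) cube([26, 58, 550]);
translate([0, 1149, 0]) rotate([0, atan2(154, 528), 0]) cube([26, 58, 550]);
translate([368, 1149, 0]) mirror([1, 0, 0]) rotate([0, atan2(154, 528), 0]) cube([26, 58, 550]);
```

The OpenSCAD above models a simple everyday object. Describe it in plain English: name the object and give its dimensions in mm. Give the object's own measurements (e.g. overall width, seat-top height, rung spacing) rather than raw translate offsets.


A sawhorse. A 60×1260×48 mm beam (x, y, z) sits on two A-frame leg pairs. Each pair is two raked legs of 26×58 mm section (58 mm along y) splaying symmetrically in x. Each leg rises 528 mm vertically over 154 mm of horizontal reach and is 550 mm long along its own axis. Every leg's outer bottom edge rests on the floor and its outer top edge meets a bottom edge of the beam — the left legs (tilting toward +x) meet the beam's −x bottom edge, the right legs (their mirror images, tilting toward −x) meet its +x bottom edge — so the leg tops tuck under the beam, the beam's underside is 528 mm above the floor, and the feet are 368 mm apart outside-to-outside with the beam centred between them. The two leg pairs are set in 53 mm from either end of the beam.


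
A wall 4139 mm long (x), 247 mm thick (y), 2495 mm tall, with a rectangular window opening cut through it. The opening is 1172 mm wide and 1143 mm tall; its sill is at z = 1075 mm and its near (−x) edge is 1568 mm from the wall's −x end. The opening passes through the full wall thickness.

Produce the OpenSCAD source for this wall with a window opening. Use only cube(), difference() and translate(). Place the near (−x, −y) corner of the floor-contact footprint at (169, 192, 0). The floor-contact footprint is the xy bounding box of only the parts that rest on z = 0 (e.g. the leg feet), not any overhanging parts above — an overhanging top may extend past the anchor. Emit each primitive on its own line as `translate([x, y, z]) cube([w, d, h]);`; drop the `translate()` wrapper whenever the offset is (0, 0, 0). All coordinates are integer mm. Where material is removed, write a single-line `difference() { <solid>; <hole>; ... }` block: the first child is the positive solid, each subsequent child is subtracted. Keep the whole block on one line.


difference() { translate([169, 192, 0]) cube([4139, 247, 2495]); translate([1737, 192, 1075]) cube([1172, 247, 1143]); }


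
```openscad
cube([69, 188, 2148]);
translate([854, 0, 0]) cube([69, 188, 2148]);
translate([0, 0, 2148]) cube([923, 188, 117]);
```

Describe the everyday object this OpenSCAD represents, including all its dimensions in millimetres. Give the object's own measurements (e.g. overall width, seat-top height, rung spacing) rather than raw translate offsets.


A door frame. The clear opening is 785 mm wide and 2148 mm high. Two 69 mm wide jambs, 188 mm deep, stand either side of the opening from the floor to the top of the opening. A 117 mm thick head sits across the top of both jambs, spanning the full outside width of the frame.


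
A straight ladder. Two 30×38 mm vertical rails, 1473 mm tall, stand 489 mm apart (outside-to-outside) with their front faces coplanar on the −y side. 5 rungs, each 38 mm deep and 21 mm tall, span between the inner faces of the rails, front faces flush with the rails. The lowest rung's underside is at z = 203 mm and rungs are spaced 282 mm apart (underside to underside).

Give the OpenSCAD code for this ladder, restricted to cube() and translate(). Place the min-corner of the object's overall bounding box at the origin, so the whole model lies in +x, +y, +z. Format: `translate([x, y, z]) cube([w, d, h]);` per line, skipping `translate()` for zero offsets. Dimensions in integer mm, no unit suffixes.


cube([30, 38, 1473]);
translate([459, 0, 0]) cube([30, 38, 1473]);
translate([30, 0, 203]) cube([429, 38, 21]);
translate([30, 0, 485]) cube([429, 38, 21]);
translate([30, 0, 767]) cube([429, 38, 21]);
translate([30, 0, 1049]) cube([429, 38, 21]);
translate([30, 0, 1331]) cube([429, 38, 21]);


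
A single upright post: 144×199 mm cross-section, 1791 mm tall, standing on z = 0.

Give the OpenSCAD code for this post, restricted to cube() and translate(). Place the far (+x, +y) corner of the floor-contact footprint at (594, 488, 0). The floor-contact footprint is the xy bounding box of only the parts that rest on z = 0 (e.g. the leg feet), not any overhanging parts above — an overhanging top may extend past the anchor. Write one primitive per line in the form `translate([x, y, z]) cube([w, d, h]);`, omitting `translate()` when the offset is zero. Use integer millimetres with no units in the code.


translate([450, 289, 0]) cube([144, 199, 1791]);


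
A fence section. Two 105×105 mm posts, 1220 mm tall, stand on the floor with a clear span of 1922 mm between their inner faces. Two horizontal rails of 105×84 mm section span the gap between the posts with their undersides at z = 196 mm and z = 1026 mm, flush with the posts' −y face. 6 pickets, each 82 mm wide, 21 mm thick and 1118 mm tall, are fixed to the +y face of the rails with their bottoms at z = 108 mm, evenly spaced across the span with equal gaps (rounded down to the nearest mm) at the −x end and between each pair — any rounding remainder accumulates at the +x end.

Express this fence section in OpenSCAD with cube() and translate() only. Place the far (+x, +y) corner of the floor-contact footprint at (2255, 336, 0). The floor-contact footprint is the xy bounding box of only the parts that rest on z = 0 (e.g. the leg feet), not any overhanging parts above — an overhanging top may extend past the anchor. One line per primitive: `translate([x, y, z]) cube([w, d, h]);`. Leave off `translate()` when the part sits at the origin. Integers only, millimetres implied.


translate([123, 231, 0]) cube([105, 105, 1220]);
translate([2150, 231, 0]) cube([105, 105, 1220]);
translate([228, 231, 196]) cube([1922, 105, 84]);
translate([228, 231, 1026]) cube([1922, 105, 84]);
translate([432, 336, 108]) cube([82, 21, 1118]);
translate([718, 336, 108]) cube([82, 21, 1118]);
translate([1004, 336, 108]) cube([82, 21, 1118]);
translate([1290, 336, 108]) cube([82, 21, 1118]);
translate([1576, 336, 108]) cube([82, 21, 1118]);
translate([1862, 336, 108]) cube([82, 21, 1118]);


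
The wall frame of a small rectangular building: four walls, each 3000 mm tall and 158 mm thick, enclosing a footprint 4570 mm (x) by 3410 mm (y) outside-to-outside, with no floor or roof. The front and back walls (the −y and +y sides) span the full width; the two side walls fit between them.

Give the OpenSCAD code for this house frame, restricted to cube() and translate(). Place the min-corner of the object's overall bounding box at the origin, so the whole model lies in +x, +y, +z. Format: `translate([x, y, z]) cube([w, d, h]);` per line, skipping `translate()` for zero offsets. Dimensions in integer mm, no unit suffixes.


cube([4570, 158, 3000]);
translate([0, 3252, 0]) cube([4570, 158, 3000]);
translate([0, 158, 0]) cube([158, 3094, 3000]);
translate([4412, 158, 0]) cube([158, 3094, 3000]);


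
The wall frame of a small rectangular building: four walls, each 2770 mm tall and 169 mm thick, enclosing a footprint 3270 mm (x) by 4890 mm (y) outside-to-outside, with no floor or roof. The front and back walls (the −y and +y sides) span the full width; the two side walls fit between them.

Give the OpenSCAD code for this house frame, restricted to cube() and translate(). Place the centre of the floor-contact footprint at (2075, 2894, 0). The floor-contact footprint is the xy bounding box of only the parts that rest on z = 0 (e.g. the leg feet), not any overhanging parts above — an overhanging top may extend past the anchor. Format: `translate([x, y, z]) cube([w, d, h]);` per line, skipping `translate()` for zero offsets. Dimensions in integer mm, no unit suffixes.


translate([440, 449, 0]) cube([3270, 169, 2770]);
translate([440, 5170, 0]) cube([3270, 169, 2770]);
translate([440, 618, 0]) cube([169, 4552, 2770]);
translate([3541, 618, 0]) cube([169, 4552, 2770]);


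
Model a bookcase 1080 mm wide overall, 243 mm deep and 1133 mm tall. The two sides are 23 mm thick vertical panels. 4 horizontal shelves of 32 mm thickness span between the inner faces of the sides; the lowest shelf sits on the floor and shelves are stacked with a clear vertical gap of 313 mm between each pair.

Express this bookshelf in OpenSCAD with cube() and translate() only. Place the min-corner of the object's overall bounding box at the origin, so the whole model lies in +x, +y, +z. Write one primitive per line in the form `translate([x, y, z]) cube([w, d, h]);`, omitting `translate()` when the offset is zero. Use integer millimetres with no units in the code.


cube([23, 243, 1133]);
translate([1057, 0, 0]) cube([23, 243, 1133]);
translate([23, 0, 0]) cube([1034, 243, 32]);
translate([23, 0, 345]) cube([1034, 243, 32]);
translate([23, 0, 690]) cube([1034, 243, 32]);
translate([23, 0, 1035]) cube([1034, 243, 32]);


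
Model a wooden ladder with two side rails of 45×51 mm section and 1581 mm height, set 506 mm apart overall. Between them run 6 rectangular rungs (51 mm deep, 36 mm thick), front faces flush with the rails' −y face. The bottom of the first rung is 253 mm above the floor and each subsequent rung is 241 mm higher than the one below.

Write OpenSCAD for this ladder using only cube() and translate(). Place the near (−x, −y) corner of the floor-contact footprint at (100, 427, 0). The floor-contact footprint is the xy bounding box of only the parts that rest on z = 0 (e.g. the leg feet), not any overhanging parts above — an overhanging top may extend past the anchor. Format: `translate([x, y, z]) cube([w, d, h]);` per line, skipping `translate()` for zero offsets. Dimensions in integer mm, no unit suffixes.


// rung span = 506 - 2*45 = 416
// rung[k] z = 253 + k*241
translate([100, 427, 0]) cube([45, 51, 1581]);
translate([561, 427, 0]) cube([45, 51, 1581]);
translate([145, 427, 253]) cube([416, 51, 36]);
translate([145, 427, 494]) cube([416, 51, 36]);
translate([145, 427, 735]) cube([416, 51, 36]);
translate([145, 427, 976]) cube([416, 51, 36]);
translate([145, 427, 1217]) cube([416, 51, 36]);
translate([145, 427, 1458]) cube([416, 51, 36]);


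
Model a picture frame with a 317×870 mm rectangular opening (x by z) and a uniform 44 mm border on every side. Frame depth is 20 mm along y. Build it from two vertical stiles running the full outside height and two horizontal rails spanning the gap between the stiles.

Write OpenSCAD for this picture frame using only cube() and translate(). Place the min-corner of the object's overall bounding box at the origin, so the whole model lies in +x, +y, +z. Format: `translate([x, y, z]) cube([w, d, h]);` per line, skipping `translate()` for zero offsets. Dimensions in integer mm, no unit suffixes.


cube([44, 20, 958]);
translate([361, 0, 0]) cube([44, 20, 958]);
translate([44, 0, 0]) cube([317, 20, 44]);
translate([44, 0, 914]) cube([317, 20, 44]);


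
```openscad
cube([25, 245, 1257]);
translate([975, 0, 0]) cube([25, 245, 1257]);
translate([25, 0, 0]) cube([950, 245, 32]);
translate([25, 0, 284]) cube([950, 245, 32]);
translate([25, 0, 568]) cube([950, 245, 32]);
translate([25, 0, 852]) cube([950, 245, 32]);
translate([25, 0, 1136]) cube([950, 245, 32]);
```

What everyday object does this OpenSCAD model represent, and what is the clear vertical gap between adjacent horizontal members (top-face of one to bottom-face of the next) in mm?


A bookshelf. The clear shelf gap is 252 mm.

Two tall side panels with 5 horizontal boards between them — a bookshelf. The first two shelf undersides are at z = 0 and z = 284; with shelf thickness 32, the clear gap is 284 − 0 − 32 = 252 mm.


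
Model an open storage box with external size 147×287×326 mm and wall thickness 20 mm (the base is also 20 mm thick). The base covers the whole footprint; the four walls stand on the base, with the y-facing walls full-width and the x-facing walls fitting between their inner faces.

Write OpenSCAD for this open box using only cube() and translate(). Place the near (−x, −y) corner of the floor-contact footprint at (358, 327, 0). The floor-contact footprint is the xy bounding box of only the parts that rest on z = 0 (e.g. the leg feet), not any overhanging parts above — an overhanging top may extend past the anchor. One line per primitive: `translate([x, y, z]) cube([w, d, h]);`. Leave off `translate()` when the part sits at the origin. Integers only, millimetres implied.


translate([358, 327, 0]) cube([147, 287, 20]);
translate([358, 327, 20]) cube([147, 20, 306]);
translate([358, 594, 20]) cube([147, 20, 306]);
translate([358, 347, 20]) cube([20, 247, 306]);
translate([485, 347, 20]) cube([20, 247, 306]);


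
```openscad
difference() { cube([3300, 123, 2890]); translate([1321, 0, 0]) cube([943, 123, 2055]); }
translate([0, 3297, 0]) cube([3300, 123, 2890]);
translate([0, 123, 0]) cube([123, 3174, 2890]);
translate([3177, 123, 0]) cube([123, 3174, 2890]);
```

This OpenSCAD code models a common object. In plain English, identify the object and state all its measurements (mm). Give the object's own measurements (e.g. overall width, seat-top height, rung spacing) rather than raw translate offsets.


A single room: four walls, each 2890 mm tall and 123 mm thick, enclosing an outside footprint 3300×3420 mm (x × y), no floor or roof. The front and back walls (−y and +y sides) run the full x-width; the side walls fit between their inner faces. A door opening 943 mm wide and 2055 mm tall is cut through the front wall from the floor up, its −x edge 1321 mm from the wall's −x end.


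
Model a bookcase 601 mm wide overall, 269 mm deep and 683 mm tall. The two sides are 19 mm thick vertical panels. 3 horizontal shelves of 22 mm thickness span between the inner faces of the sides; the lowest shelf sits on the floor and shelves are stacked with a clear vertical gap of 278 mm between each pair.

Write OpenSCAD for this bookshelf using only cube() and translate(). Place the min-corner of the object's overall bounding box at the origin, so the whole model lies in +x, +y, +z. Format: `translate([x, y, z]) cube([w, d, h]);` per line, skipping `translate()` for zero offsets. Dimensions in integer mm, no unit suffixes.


cube([19, 269, 683]);
translate([582, 0, 0]) cube([19, 269, 683]);
translate([19, 0, 0]) cube([563, 269, 22]);
translate([19, 0, 300]) cube([563, 269, 22]);
translate([19, 0, 600]) cube([563, 269, 22]);


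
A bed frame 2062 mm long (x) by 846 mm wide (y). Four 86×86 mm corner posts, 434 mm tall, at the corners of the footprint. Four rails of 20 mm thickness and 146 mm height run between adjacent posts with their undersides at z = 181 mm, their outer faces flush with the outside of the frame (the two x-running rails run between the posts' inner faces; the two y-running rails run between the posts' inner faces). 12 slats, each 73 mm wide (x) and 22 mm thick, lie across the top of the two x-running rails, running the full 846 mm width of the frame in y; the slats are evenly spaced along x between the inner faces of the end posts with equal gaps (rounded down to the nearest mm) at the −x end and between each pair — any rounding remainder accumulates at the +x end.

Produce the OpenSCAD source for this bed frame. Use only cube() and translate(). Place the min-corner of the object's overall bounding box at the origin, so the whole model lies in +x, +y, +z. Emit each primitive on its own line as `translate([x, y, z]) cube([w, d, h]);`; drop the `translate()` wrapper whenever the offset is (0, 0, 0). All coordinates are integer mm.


cube([86, 86, 434]);
translate([0, 760, 0]) cube([86, 86, 434]);
translate([1976, 0, 0]) cube([86, 86, 434]);
translate([1976, 760, 0]) cube([86, 86, 434]);
translate([86, 0, 181]) cube([1890, 20, 146]);
translate([86, 826, 181]) cube([1890, 20, 146]);
translate([0, 86, 181]) cube([20, 674, 146]);
translate([2042, 86, 181]) cube([20, 674, 146]);
translate([164, 0, 327]) cube([73, 846, 22]);
translate([315, 0, 327]) cube([73, 846, 22]);
translate([466, 0, 327]) cube([73, 846, 22]);
translate([617, 0, 327]) cube([73, 846, 22]);
translate([768, 0, 327]) cube([73, 846, 22]);
translate([919, 0, 327]) cube([73, 846, 22]);
translate([1070, 0, 327]) cube([73, 846, 22]);
translate([1221, 0, 327]) cube([73, 846, 22]);
translate([1372, 0, 327]) cube([73, 846, 22]);
translate([1523, 0, 327]) cube([73, 846, 22]);
translate([1674, 0, 327]) cube([73, 846, 22]);
translate([1825, 0, 327]) cube([73, 846, 22]);


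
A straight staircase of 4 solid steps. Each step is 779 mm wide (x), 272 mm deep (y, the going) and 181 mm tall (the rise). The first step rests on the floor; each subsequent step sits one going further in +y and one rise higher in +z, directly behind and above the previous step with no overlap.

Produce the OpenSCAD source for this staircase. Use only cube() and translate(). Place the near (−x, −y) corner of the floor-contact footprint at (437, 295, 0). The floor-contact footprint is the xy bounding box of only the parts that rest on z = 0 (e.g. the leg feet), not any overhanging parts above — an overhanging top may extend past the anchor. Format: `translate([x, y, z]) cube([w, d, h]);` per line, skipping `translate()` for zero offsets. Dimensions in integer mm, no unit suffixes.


translate([437, 295, 0]) cube([779, 272, 181]);
translate([437, 567, 181]) cube([779, 272, 181]);
translate([437, 839, 362]) cube([779, 272, 181]);
translate([437, 1111, 543]) cube([779, 272, 181]);


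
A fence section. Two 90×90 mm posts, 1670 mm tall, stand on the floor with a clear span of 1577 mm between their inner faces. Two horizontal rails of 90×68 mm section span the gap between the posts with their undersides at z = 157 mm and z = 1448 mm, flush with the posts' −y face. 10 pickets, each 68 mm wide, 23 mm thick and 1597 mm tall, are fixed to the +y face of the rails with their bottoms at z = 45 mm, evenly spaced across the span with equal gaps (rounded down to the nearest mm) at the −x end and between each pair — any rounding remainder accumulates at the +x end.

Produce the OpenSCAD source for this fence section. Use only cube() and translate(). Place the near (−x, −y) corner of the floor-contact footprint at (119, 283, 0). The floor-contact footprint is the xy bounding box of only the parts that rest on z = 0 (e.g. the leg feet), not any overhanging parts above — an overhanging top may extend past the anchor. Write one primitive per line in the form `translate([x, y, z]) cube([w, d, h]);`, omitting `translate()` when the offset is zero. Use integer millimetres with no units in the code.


translate([119, 283, 0]) cube([90, 90, 1670]);
translate([1786, 283, 0]) cube([90, 90, 1670]);
translate([209, 283, 157]) cube([1577, 90, 68]);
translate([209, 283, 1448]) cube([1577, 90, 68]);
translate([290, 373, 45]) cube([68, 23, 1597]);
translate([439, 373, 45]) cube([68, 23, 1597]);
translate([588, 373, 45]) cube([68, 23, 1597]);
translate([737, 373, 45]) cube([68, 23, 1597]);
translate([886, 373, 45]) cube([68, 23, 1597]);
translate([1035, 373, 45]) cube([68, 23, 1597]);
translate([1184, 373, 45]) cube([68, 23, 1597]);
translate([1333, 373, 45]) cube([68, 23, 1597]);
translate([1482, 373, 45]) cube([68, 23, 1597]);
translate([1631, 373, 45]) cube([68, 23, 1597]);


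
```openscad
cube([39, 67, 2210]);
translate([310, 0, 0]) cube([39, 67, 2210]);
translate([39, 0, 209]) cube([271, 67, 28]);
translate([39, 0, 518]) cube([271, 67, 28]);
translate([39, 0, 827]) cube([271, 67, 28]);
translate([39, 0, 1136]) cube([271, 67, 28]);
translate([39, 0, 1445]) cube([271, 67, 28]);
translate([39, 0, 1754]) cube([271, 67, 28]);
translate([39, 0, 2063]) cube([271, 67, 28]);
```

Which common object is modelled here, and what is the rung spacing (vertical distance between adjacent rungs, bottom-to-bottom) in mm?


A ladder. The rung spacing is 309 mm.

Two tall 39×67 posts with 7 short bars between them — a ladder. Adjacent rungs sit at z = 209 and z = 518, so the spacing is 518 − 209 = 309 mm.


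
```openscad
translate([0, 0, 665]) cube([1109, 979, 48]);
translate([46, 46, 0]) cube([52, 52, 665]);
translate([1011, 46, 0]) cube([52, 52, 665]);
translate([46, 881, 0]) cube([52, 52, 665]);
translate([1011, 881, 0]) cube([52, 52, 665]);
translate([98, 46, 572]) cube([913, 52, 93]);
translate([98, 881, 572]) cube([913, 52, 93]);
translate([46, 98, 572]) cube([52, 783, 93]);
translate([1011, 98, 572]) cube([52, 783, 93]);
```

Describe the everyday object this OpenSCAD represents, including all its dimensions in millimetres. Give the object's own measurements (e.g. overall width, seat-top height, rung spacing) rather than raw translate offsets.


A rectangular dining table. The top is 1109×979×48 mm with its upper surface at z = 713 mm. It stands on four 52×52 mm square legs, each inset 46 mm from the nearest pair of top edges, running from the floor to the underside of the top. Four apron rails, 52 mm thick and 93 mm tall, run between adjacent legs with their top edges flush with the underside of the top and their outer faces flush with the legs' outer faces.


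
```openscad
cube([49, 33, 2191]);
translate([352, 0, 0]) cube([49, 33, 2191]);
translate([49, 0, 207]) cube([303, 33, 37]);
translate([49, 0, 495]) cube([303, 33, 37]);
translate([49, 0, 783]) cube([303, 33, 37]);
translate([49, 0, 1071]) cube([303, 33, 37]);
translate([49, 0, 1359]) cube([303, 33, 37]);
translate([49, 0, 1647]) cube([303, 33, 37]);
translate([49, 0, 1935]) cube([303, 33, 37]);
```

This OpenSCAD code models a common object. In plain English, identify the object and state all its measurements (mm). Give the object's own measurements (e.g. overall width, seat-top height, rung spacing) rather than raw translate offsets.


A straight ladder. Two 49×33 mm vertical rails, 2191 mm tall, stand 401 mm apart (outside-to-outside) with their front faces coplanar on the −y side. 7 rungs, each 33 mm deep and 37 mm tall, span between the inner faces of the rails, front faces flush with the rails. The lowest rung's underside is at z = 207 mm and rungs are spaced 288 mm apart (underside to underside).


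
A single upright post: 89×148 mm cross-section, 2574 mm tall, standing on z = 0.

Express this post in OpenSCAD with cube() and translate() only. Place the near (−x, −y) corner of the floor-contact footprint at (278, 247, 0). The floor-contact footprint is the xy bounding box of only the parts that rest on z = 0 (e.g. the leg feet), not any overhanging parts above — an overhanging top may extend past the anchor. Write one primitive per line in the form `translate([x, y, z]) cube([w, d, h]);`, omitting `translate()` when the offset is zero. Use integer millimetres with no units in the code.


translate([278, 247, 0]) cube([89, 148, 2574]);


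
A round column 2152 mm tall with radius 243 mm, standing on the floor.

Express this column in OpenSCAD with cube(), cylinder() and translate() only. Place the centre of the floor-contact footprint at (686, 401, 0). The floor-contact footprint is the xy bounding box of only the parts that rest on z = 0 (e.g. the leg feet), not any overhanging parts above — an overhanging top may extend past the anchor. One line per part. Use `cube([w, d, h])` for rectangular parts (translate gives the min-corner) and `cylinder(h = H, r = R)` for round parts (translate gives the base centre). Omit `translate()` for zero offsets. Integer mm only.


translate([686, 401, 0]) cylinder(h = 2152, r = 243);


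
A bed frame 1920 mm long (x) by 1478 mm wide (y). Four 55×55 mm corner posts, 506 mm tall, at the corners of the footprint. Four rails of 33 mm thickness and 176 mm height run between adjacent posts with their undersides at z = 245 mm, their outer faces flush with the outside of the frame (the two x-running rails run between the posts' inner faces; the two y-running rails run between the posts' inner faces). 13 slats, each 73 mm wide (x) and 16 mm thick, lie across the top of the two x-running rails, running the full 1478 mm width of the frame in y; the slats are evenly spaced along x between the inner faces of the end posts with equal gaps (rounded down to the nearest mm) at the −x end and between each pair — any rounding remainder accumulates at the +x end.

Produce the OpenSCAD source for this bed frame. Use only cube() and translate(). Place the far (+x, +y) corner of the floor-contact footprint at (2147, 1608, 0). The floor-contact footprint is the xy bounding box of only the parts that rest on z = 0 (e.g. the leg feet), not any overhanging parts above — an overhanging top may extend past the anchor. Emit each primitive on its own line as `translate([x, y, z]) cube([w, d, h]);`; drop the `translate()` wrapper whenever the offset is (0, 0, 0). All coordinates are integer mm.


// slat z = rail_z + rail_h = 245 + 176 = 421
// slat gap = ⌊(1810 − 13·73) / 14⌋ = 61
translate([227, 130, 0]) cube([55, 55, 506]);
translate([227, 1553, 0]) cube([55, 55, 506]);
translate([2092, 130, 0]) cube([55, 55, 506]);
translate([2092, 1553, 0]) cube([55, 55, 506]);
translate([282, 130, 245]) cube([1810, 33, 176]);
translate([282, 1575, 245]) cube([1810, 33, 176]);
translate([227, 185, 245]) cube([33, 1368, 176]);
translate([2114, 185, 245]) cube([33, 1368, 176]);
translate([343, 130, 421]) cube([73, 1478, 16]);
translate([477, 130, 421]) cube([73, 1478, 16]);
translate([611, 130, 421]) cube([73, 1478, 16]);
translate([745, 130, 421]) cube([73, 1478, 16]);
translate([879, 130, 421]) cube([73, 1478, 16]);
translate([1013, 130, 421]) cube([73, 1478, 16]);
translate([1147, 130, 421]) cube([73, 1478, 16]);
translate([1281, 130, 421]) cube([73, 1478, 16]);
translate([1415, 130, 421]) cube([73, 1478, 16]);
translate([1549, 130, 421]) cube([73, 1478, 16]);
translate([1683, 130, 421]) cube([73, 1478, 16]);
translate([1817, 130, 421]) cube([73, 1478, 16]);
translate([1951, 130, 421]) cube([73, 1478, 16]);


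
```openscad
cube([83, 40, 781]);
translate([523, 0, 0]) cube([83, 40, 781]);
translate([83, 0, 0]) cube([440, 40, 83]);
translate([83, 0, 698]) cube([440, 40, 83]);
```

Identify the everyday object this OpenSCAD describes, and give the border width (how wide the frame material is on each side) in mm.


A picture frame. The border width is 83 mm.

Four thin pieces enclosing a rectangular opening — a picture frame. The two full-height stiles are 781 mm tall; the top rail sits at z = 698 and is 83 mm tall, so the border above the opening is 781 − 698 = 83 mm, matching the stile x-width.


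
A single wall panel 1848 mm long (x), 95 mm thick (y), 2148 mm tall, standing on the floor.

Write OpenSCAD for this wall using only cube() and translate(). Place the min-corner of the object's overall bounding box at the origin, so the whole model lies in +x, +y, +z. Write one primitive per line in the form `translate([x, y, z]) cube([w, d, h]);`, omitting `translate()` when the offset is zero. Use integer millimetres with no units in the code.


cube([1848, 95, 2148]);
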